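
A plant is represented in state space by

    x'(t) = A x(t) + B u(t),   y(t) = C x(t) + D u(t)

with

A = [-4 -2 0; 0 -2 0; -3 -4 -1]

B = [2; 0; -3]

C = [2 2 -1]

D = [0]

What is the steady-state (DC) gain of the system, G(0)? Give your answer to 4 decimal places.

5.5000

G(0) = C(-A)^{-1}B + D = -C A^{-1} B + D.
det A = -8, so A^{-1} = (1/-8)·adj(A) = [[-1/4, 1/4, 0], [0, -1/2, 0], [3/4, 5/4, -1]]
A^{-1} B = [-1/2, 0, 9/2]^T
C A^{-1} B = -11/2
G(0) = D - C A^{-1} B = 0 - (-11/2) = 11/2 ≈ 5.5000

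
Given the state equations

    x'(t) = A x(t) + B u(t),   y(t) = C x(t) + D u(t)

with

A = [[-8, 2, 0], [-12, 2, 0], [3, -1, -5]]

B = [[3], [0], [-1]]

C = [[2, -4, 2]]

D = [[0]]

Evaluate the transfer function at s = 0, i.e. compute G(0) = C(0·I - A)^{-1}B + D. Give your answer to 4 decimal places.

G(0) = C(-A)^{-1}B + D = -C A^{-1} B + D.
det A = -40, so A^{-1} = (1/-40)·adj(A) = [[1/4, -1/4, 0], [3/2, -1, 0], [-3/20, 1/20, -1/5]]
A^{-1} B = [3/4, 9/2, -1/4]^T
C A^{-1} B = -17
G(0) = D - C A^{-1} B = 0 - (-17) = 17

17.0000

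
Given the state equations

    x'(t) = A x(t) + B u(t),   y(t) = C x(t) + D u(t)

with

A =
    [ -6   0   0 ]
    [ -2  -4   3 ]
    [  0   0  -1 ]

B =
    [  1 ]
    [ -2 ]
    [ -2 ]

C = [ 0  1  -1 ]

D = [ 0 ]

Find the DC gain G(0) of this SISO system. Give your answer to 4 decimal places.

-0.0833

G(0) = C(-A)^{-1}B + D = -C A^{-1} B + D.
det A = -24, so A^{-1} = (1/-24)·adj(A) = [[-1/6, 0, 0], [1/12, -1/4, -3/4], [0, 0, -1]]
A^{-1} B = [-1/6, 25/12, 2]^T
C A^{-1} B = 1/12
G(0) = D - C A^{-1} B = 0 - (1/12) = -1/12 ≈ -0.0833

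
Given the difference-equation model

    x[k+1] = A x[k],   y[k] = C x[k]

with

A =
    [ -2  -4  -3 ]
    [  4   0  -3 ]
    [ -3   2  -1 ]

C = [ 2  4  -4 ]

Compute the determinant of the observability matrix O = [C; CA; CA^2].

CA = [[24, -16, -14]]
CA^2 = [[-70, -124, -10]]
Observability matrix O = [C; CA; CA^2] = [[2, 4, -4], [24, -16, -14], [-70, -124, -10]]
Expanding along the first row, det(O) = 2·((-16)·(-10) - (-14)·(-124)) - 4·(24·(-10) - (-14)·(-70)) + (-4)·(24·(-124) - (-16)·(-70)) = 2·(-1576) - 4·(-1220) + (-4)·(-4096) = 18112
Since det(O) ≠ 0, rank(O) = 3 and the system is completely observable.

18112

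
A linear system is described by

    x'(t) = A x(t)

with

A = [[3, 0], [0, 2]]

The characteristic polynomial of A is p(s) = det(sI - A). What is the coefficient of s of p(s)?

-5

For a 2×2 matrix, det(sI - A) = s^2 - (tr A)s + det A.
tr A = 5, det A = 6.
So p(s) = s^2 - 5s + 6.
The coefficient of s is -5.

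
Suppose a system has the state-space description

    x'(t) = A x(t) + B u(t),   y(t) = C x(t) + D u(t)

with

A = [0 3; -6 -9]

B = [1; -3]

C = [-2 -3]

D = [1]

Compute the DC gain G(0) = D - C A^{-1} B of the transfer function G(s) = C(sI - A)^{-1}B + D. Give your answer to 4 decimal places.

2.0000

G(0) = C(-A)^{-1}B + D = -C A^{-1} B + D.
det A = 18, so A^{-1} = (1/18)·adj(A) = [[-1/2, -1/6], [1/3, 0]]
A^{-1} B = [0, 1/3]^T
C A^{-1} B = -1
G(0) = D - C A^{-1} B = 1 - (-1) = 2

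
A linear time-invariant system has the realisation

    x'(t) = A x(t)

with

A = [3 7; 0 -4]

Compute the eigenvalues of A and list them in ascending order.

-4, 3

det(sI - A) = s^2 - (tr A)s + det A, with tr A = 3 + (-4) = -1 and det A = 3·(-4) - 7·0 = -12 - 0 = -12.
So p(s) = det(sI - A) = s^2 + s - 12.
Factor s^2 + s - 12: two numbers with sum -1 and product -12 are 3 and -4, so s^2 + s - 12 = (s - 3)(s + 4).
Hence p(s) = (s - 3) (s + 4), with roots -4, 3.
At least one eigenvalue has non-negative real part, so the system is not asymptotically stable.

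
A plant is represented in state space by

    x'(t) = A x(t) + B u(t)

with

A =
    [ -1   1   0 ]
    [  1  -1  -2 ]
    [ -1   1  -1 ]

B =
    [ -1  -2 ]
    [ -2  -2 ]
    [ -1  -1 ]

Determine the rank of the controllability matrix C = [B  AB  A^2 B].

AB = [[-1, 0], [3, 2], [0, 1]]
A^2B = [[4, 2], [-4, -4], [4, 1]]
Controllability matrix C = [B  AB  A^2B] = [[-1, -2, -1, 0, 4, 2], [-2, -2, 3, 2, -4, -4], [-1, -1, 0, 1, 4, 1]]
Take the 3×3 submatrix of C formed by columns 1, 2, 3: [[-1, -2, -1], [-2, -2, 3], [-1, -1, 0]]. Its determinant is (-1)·((-2)·0 - 3·(-1)) - (-2)·((-2)·0 - 3·(-1)) + (-1)·((-2)·(-1) - (-2)·(-1)) = (-1)·3 - (-2)·3 + (-1)·0 = 3 ≠ 0.
So rank(C) ≥ 3; since C has 3 rows, rank(C) = 3.
rank(C) = 3 = n, so the pair (A, B) is completely controllable.

3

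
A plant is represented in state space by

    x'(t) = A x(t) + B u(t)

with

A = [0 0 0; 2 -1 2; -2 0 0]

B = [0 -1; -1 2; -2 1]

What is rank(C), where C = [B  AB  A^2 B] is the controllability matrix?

3

AB = [[0, 0], [-3, -2], [0, 2]]
A^2B = [[0, 0], [3, 6], [0, 0]]
Controllability matrix C = [B  AB  A^2B] = [[0, -1, 0, 0, 0, 0], [-1, 2, -3, -2, 3, 6], [-2, 1, 0, 2, 0, 0]]
Take the 3×3 submatrix of C formed by columns 1, 2, 3: [[0, -1, 0], [-1, 2, -3], [-2, 1, 0]]. Its determinant is 0·(2·0 - (-3)·1) - (-1)·((-1)·0 - (-3)·(-2)) + 0·((-1)·1 - 2·(-2)) = 0·3 - (-1)·(-6) + 0·3 = -6 ≠ 0.
So rank(C) ≥ 3; since C has 3 rows, rank(C) = 3.
rank(C) = 3 = n, so the pair (A, B) is completely controllable.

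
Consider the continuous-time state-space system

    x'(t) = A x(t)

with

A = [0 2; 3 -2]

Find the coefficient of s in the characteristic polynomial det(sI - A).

2

For a 2×2 matrix, det(sI - A) = s^2 - (tr A)s + det A.
tr A = -2, det A = -6.
So p(s) = s^2 + 2s - 6.
The coefficient of s is 2.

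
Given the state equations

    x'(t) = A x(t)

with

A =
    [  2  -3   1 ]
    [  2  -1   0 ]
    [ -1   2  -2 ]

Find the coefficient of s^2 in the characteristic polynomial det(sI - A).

1

Expand det(sI - A) for the 3×3 matrix.
p(s) = s^3 + s^2 + 3s + 5.
(Check: constant term = det(-A) = (-1)^3 det A = 5; coefficient of s^2 = -tr A = 1.)
The coefficient of s^2 is 1.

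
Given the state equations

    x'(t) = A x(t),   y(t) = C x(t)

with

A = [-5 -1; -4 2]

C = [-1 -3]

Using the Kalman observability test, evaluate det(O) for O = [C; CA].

56

CA = [[17, -5]]
Observability matrix O = [C; CA] = [[-1, -3], [17, -5]]
det(O) = (-1)·(-5) - (-3)·17 = 5 - (-51) = 56
Since det(O) ≠ 0, rank(O) = 2 and the system is completely observable.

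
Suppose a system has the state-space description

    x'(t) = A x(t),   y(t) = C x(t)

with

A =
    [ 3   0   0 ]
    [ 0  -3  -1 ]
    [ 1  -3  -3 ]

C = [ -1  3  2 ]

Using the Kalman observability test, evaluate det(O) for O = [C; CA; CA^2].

-72

CA = [[-1, -15, -9]]
CA^2 = [[-12, 72, 42]]
Observability matrix O = [C; CA; CA^2] = [[-1, 3, 2], [-1, -15, -9], [-12, 72, 42]]
Expanding along the first row, det(O) = (-1)·((-15)·42 - (-9)·72) - 3·((-1)·42 - (-9)·(-12)) + 2·((-1)·72 - (-15)·(-12)) = (-1)·18 - 3·(-150) + 2·(-252) = -72
Since det(O) ≠ 0, rank(O) = 3 and the system is completely observable.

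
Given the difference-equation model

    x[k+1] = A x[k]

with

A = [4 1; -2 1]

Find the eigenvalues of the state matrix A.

det(zI - A) = z^2 - (tr A)z + det A, with tr A = 4 + 1 = 5 and det A = 4·1 - 1·(-2) = 4 - (-2) = 6.
So p(z) = det(zI - A) = z^2 - 5z + 6.
Factor z^2 - 5z + 6: two numbers with sum 5 and product 6 are 3 and 2, so z^2 - 5z + 6 = (z - 3)(z - 2).
Hence p(z) = (z - 3) (z - 2), with roots 2, 3.

2, 3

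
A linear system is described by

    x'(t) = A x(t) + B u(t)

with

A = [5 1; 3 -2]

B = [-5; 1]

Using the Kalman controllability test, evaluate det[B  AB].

AB = [[-24], [-17]]
Controllability matrix C = [B  AB] = [[-5, -24], [1, -17]]
det(C) = (-5)·(-17) - (-24)·1 = 85 - (-24) = 109
Since det(C) ≠ 0, rank(C) = 2 and the system is completely controllable.

109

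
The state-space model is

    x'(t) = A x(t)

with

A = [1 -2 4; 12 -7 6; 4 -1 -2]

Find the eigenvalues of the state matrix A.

det(sI - A) = s^3 - (tr A)s^2 + (M11 + M22 + M33)s - det A, where Mii is the 2×2 principal minor of A obtained by deleting row i and column i.
tr A = 1 + (-7) + (-2) = -8; M11 = (-7)·(-2) - 6·(-1) = 14 - (-6) = 20; M22 = 1·(-2) - 4·4 = -2 - 16 = -18; M33 = 1·(-7) - (-2)·12 = -7 - (-24) = 17; sum of minors = 19.
det A = 1·((-7)·(-2) - 6·(-1)) - (-2)·(12·(-2) - 6·4) + 4·(12·(-1) - (-7)·4) = 1·20 - (-2)·(-48) + 4·16 = -12.
So p(s) = det(sI - A) = s^3 + 8s^2 + 19s + 12.
Rational-root test: any integer root divides 12. Testing small divisors, s = -1 works: p(-1) = -1 + 8 + (-19) + 12 = 0, so (s + 1) is a factor.
Dividing, p(s) = (s + 1)(s^2 + 7s + 12).
Factor s^2 + 7s + 12: two numbers with sum -7 and product 12 are -3 and -4, so s^2 + 7s + 12 = (s + 3)(s + 4).
Hence p(s) = (s + 1) (s + 3) (s + 4), with roots -4, -3, -1.
All eigenvalues have negative real part, so the system is asymptotically stable.

-4, -3, -1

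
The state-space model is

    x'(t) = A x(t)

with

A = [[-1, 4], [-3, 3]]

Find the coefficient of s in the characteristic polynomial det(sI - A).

For a 2×2 matrix, det(sI - A) = s^2 - (tr A)s + det A.
tr A = 2, det A = 9.
So p(s) = s^2 - 2s + 9.
The coefficient of s is -2.

-2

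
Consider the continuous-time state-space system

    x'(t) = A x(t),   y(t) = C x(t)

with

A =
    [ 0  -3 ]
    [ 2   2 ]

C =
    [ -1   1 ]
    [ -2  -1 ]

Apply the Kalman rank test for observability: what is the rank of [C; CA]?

2

CA = [[2, 5], [-2, 4]]
Observability matrix O = [C; CA] = [[-1, 1], [-2, -1], [2, 5], [-2, 4]]
Take the 2×2 submatrix of O formed by rows 1, 2: [[-1, 1], [-2, -1]]. Its determinant is (-1)·(-1) - 1·(-2) = 1 - (-2) = 3 ≠ 0.
So rank(O) ≥ 2; since O has 2 columns, rank(O) = 2.
rank(O) = 2 = n, so the pair (A, C) is completely observable.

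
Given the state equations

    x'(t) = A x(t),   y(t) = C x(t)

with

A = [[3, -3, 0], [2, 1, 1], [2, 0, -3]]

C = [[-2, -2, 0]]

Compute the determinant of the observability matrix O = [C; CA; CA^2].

-520

CA = [[-10, 4, -2]]
CA^2 = [[-26, 34, 10]]
Observability matrix O = [C; CA; CA^2] = [[-2, -2, 0], [-10, 4, -2], [-26, 34, 10]]
Expanding along the first row, det(O) = (-2)·(4·10 - (-2)·34) - (-2)·((-10)·10 - (-2)·(-26)) + 0·((-10)·34 - 4·(-26)) = (-2)·108 - (-2)·(-152) + 0·(-236) = -520
Since det(O) ≠ 0, rank(O) = 3 and the system is completely observable.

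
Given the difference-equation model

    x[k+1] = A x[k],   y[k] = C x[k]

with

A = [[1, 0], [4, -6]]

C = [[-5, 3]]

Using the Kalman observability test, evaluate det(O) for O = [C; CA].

69

CA = [[7, -18]]
Observability matrix O = [C; CA] = [[-5, 3], [7, -18]]
det(O) = (-5)·(-18) - 3·7 = 90 - 21 = 69
Since det(O) ≠ 0, rank(O) = 2 and the system is completely observable.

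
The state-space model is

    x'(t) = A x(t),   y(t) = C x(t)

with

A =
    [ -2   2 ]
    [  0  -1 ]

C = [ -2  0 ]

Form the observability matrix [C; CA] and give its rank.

2

CA = [[4, -4]]
Observability matrix O = [C; CA] = [[-2, 0], [4, -4]]
det(O) = (-2)·(-4) - 0·4 = 8 - 0 = 8 ≠ 0, so rank(O) = 2.
rank(O) = 2 = n, so the pair (A, C) is completely observable.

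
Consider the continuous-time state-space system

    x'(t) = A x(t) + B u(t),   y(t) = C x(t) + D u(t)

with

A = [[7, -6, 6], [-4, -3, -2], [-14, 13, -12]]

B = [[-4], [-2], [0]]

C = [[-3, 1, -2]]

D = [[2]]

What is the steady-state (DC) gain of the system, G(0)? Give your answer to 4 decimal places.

10.0000

G(0) = C(-A)^{-1}B + D = -C A^{-1} B + D.
det A = -10, so A^{-1} = (1/-10)·adj(A) = [[-31/5, -3/5, -3], [2, 0, 1], [47/5, 7/10, 9/2]]
A^{-1} B = [26, -8, -39]^T
C A^{-1} B = -8
G(0) = D - C A^{-1} B = 2 - (-8) = 10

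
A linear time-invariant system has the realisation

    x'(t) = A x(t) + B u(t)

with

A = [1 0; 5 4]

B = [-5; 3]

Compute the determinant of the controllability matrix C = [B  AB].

80

AB = [[-5], [-13]]
Controllability matrix C = [B  AB] = [[-5, -5], [3, -13]]
det(C) = (-5)·(-13) - (-5)·3 = 65 - (-15) = 80
Since det(C) ≠ 0, rank(C) = 2 and the system is completely controllable.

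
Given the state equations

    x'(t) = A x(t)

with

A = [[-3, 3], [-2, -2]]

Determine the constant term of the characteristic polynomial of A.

For a 2×2 matrix, det(sI - A) = s^2 - (tr A)s + det A.
tr A = -5, det A = 12.
So p(s) = s^2 + 5s + 12.
The constant term is 12.

12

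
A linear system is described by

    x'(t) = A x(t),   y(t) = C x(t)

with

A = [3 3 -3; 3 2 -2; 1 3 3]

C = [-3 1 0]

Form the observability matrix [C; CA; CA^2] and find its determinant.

976

CA = [[-6, -7, 7]]
CA^2 = [[-32, -11, 53]]
Observability matrix O = [C; CA; CA^2] = [[-3, 1, 0], [-6, -7, 7], [-32, -11, 53]]
Expanding along the first row, det(O) = (-3)·((-7)·53 - 7·(-11)) - 1·((-6)·53 - 7·(-32)) + 0·((-6)·(-11) - (-7)·(-32)) = (-3)·(-294) - 1·(-94) + 0·(-158) = 976
Since det(O) ≠ 0, rank(O) = 3 and the system is completely observable.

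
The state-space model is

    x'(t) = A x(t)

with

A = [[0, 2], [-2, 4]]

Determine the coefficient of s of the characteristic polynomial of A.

-4

For a 2×2 matrix, det(sI - A) = s^2 - (tr A)s + det A.
tr A = 4, det A = 4.
So p(s) = s^2 - 4s + 4.
The coefficient of s is -4.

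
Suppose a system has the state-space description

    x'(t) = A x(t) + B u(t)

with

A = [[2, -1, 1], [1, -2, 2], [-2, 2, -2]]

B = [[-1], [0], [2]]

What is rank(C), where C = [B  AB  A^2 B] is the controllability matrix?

AB = [[0], [3], [-2]]
A^2B = [[-5], [-10], [10]]
Controllability matrix C = [B  AB  A^2B] = [[-1, 0, -5], [0, 3, -10], [2, -2, 10]]
det(C) = (-1)·(3·10 - (-10)·(-2)) - 0·(0·10 - (-10)·2) + (-5)·(0·(-2) - 3·2) = (-1)·10 - 0·20 + (-5)·(-6) = 20 ≠ 0, so rank(C) = 3.
rank(C) = 3 = n, so the pair (A, B) is completely controllable.

3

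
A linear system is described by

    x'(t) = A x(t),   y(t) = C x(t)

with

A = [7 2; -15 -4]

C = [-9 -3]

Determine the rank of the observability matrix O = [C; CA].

1

CA = [[-18, -6]]
Observability matrix O = [C; CA] = [[-9, -3], [-18, -6]]
Every row of O is a scalar multiple of row 1 = [-9, -3] (multipliers 1, 2), so the rows span a one-dimensional space.
O ≠ 0, hence rank(O) = 1.
rank(O) = 1 < n = 2, so the pair (A, C) is not completely observable.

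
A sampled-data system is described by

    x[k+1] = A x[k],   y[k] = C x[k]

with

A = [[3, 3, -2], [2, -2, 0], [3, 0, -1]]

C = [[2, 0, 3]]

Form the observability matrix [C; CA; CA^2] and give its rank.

CA = [[15, 6, -7]]
CA^2 = [[36, 33, -23]]
Observability matrix O = [C; CA; CA^2] = [[2, 0, 3], [15, 6, -7], [36, 33, -23]]
det(O) = 2·(6·(-23) - (-7)·33) - 0·(15·(-23) - (-7)·36) + 3·(15·33 - 6·36) = 2·93 - 0·(-93) + 3·279 = 1023 ≠ 0, so rank(O) = 3.
rank(O) = 3 = n, so the pair (A, C) is completely observable.

3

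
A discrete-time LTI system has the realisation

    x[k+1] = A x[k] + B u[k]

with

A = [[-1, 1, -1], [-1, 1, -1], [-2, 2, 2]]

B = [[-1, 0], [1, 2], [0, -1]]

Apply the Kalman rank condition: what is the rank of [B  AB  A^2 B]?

AB = [[2, 3], [2, 3], [4, 2]]
A^2B = [[-4, -2], [-4, -2], [8, 4]]
Controllability matrix C = [B  AB  A^2B] = [[-1, 0, 2, 3, -4, -2], [1, 2, 2, 3, -4, -2], [0, -1, 4, 2, 8, 4]]
Take the 3×3 submatrix of C formed by columns 1, 2, 3: [[-1, 0, 2], [1, 2, 2], [0, -1, 4]]. Its determinant is (-1)·(2·4 - 2·(-1)) - 0·(1·4 - 2·0) + 2·(1·(-1) - 2·0) = (-1)·10 - 0·4 + 2·(-1) = -12 ≠ 0.
So rank(C) ≥ 3; since C has 3 rows, rank(C) = 3.
rank(C) = 3 = n, so the pair (A, B) is completely controllable.

3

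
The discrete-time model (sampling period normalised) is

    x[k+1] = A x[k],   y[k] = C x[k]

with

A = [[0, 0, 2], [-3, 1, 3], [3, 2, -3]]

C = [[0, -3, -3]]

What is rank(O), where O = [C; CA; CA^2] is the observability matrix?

3

CA = [[0, -9, 0]]
CA^2 = [[27, -9, -27]]
Observability matrix O = [C; CA; CA^2] = [[0, -3, -3], [0, -9, 0], [27, -9, -27]]
det(O) = 0·((-9)·(-27) - 0·(-9)) - (-3)·(0·(-27) - 0·27) + (-3)·(0·(-9) - (-9)·27) = 0·243 - (-3)·0 + (-3)·243 = -729 ≠ 0, so rank(O) = 3.
rank(O) = 3 = n, so the pair (A, C) is completely observable.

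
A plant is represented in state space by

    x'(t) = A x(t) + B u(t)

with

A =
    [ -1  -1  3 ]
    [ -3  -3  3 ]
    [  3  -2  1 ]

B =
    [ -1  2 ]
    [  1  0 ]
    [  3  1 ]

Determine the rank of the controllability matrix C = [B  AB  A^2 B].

AB = [[9, 1], [9, -3], [-2, 7]]
A^2B = [[-24, 23], [-60, 27], [7, 16]]
Controllability matrix C = [B  AB  A^2B] = [[-1, 2, 9, 1, -24, 23], [1, 0, 9, -3, -60, 27], [3, 1, -2, 7, 7, 16]]
Take the 3×3 submatrix of C formed by columns 1, 2, 3: [[-1, 2, 9], [1, 0, 9], [3, 1, -2]]. Its determinant is (-1)·(0·(-2) - 9·1) - 2·(1·(-2) - 9·3) + 9·(1·1 - 0·3) = (-1)·(-9) - 2·(-29) + 9·1 = 76 ≠ 0.
So rank(C) ≥ 3; since C has 3 rows, rank(C) = 3.
rank(C) = 3 = n, so the pair (A, B) is completely controllable.

3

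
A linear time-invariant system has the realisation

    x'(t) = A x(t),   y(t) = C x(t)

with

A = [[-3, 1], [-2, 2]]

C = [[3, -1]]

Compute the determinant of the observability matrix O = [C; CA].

-4

CA = [[-7, 1]]
Observability matrix O = [C; CA] = [[3, -1], [-7, 1]]
det(O) = 3·1 - (-1)·(-7) = 3 - 7 = -4
Since det(O) ≠ 0, rank(O) = 2 and the system is completely observable.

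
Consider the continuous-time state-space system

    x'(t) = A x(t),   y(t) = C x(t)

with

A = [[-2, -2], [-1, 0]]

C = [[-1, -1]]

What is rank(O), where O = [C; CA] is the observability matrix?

CA = [[3, 2]]
Observability matrix O = [C; CA] = [[-1, -1], [3, 2]]
det(O) = (-1)·2 - (-1)·3 = -2 - (-3) = 1 ≠ 0, so rank(O) = 2.
rank(O) = 2 = n, so the pair (A, C) is completely observable.

2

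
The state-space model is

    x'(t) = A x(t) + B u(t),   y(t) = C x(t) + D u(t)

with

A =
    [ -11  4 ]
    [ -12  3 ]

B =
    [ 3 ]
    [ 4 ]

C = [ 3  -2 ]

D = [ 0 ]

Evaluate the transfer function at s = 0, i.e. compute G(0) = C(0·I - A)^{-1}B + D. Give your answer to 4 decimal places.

G(0) = C(-A)^{-1}B + D = -C A^{-1} B + D.
det A = 15, so A^{-1} = (1/15)·adj(A) = [[1/5, -4/15], [4/5, -11/15]]
A^{-1} B = [-7/15, -8/15]^T
C A^{-1} B = -1/3
G(0) = D - C A^{-1} B = 0 - (-1/3) = 1/3 ≈ 0.3333

0.3333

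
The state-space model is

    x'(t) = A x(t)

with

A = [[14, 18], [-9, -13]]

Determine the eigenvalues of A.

det(sI - A) = s^2 - (tr A)s + det A, with tr A = 14 + (-13) = 1 and det A = 14·(-13) - 18·(-9) = -182 - (-162) = -20.
So p(s) = det(sI - A) = s^2 - s - 20.
Factor s^2 - s - 20: two numbers with sum 1 and product -20 are 5 and -4, so s^2 - s - 20 = (s - 5)(s + 4).
Hence p(s) = (s - 5) (s + 4), with roots -4, 5.
At least one eigenvalue has non-negative real part, so the system is not asymptotically stable.

-4, 5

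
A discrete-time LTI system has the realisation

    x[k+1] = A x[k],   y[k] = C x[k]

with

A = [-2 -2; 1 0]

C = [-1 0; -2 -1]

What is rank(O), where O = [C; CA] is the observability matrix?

CA = [[2, 2], [3, 4]]
Observability matrix O = [C; CA] = [[-1, 0], [-2, -1], [2, 2], [3, 4]]
Take the 2×2 submatrix of O formed by rows 1, 2: [[-1, 0], [-2, -1]]. Its determinant is (-1)·(-1) - 0·(-2) = 1 - 0 = 1 ≠ 0.
So rank(O) ≥ 2; since O has 2 columns, rank(O) = 2.
rank(O) = 2 = n, so the pair (A, C) is completely observable.

2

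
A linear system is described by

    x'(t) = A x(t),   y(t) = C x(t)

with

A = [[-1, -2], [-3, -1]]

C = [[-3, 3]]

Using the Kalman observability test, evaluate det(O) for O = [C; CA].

9

CA = [[-6, 3]]
Observability matrix O = [C; CA] = [[-3, 3], [-6, 3]]
det(O) = (-3)·3 - 3·(-6) = -9 - (-18) = 9
Since det(O) ≠ 0, rank(O) = 2 and the system is completely observable.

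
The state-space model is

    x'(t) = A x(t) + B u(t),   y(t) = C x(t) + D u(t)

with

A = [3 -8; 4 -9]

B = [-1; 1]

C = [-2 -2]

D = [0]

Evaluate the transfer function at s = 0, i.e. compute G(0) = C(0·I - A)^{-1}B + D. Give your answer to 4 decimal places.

9.6000

G(0) = C(-A)^{-1}B + D = -C A^{-1} B + D.
det A = 5, so A^{-1} = (1/5)·adj(A) = [[-9/5, 8/5], [-4/5, 3/5]]
A^{-1} B = [17/5, 7/5]^T
C A^{-1} B = -48/5
G(0) = D - C A^{-1} B = 0 - (-48/5) = 48/5 ≈ 9.6000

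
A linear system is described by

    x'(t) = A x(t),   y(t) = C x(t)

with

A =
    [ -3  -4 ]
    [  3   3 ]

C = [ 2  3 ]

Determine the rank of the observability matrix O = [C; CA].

2

CA = [[3, 1]]
Observability matrix O = [C; CA] = [[2, 3], [3, 1]]
det(O) = 2·1 - 3·3 = 2 - 9 = -7 ≠ 0, so rank(O) = 2.
rank(O) = 2 = n, so the pair (A, C) is completely observable.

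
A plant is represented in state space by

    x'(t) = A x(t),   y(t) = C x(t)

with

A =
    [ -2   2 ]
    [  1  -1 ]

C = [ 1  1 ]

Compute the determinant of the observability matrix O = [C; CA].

2

CA = [[-1, 1]]
Observability matrix O = [C; CA] = [[1, 1], [-1, 1]]
det(O) = 1·1 - 1·(-1) = 1 - (-1) = 2
Since det(O) ≠ 0, rank(O) = 2 and the system is completely observable.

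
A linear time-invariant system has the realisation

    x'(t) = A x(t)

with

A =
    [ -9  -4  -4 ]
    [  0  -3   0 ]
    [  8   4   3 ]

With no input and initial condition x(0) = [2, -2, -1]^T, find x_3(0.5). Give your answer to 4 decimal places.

det(sI - A) = s^3 - (tr A)s^2 + (M11 + M22 + M33)s - det A, where Mii is the 2×2 principal minor of A obtained by deleting row i and column i.
tr A = (-9) + (-3) + 3 = -9; M11 = (-3)·3 - 0·4 = -9 - 0 = -9; M22 = (-9)·3 - (-4)·8 = -27 - (-32) = 5; M33 = (-9)·(-3) - (-4)·0 = 27 - 0 = 27; sum of minors = 23.
det A = (-9)·((-3)·3 - 0·4) - (-4)·(0·3 - 0·8) + (-4)·(0·4 - (-3)·8) = (-9)·(-9) - (-4)·0 + (-4)·24 = -15.
So p(s) = det(sI - A) = s^3 + 9s^2 + 23s + 15.
Rational-root test: any integer root divides 15. Testing small divisors, s = -1 works: p(-1) = -1 + 9 + (-23) + 15 = 0, so (s + 1) is a factor.
Dividing, p(s) = (s + 1)(s^2 + 8s + 15).
Factor s^2 + 8s + 15: two numbers with sum -8 and product 15 are -3 and -5, so s^2 + 8s + 15 = (s + 3)(s + 5).
Hence p(s) = (s + 1) (s + 3) (s + 5), with roots -5, -3, -1.
The eigenvalues -5, -3, -1 are distinct and real, so A is diagonalisable and x(t) = e^{At} x(0) = V diag(e^{λ_i t}) V^{-1} x(0), where the columns of V are the eigenvectors.
λ = -5: A - (-5)I = [[-4, -4, -4], [0, 2, 0], [8, 4, 8]]. v must be orthogonal to every row; (row 1) × (row 2) = [8, 0, -8], so take v_1 = [1, 0, -1]^T.
λ = -3: A - (-3)I = [[-6, -4, -4], [0, 0, 0], [8, 4, 6]]. v must be orthogonal to every row; (row 1) × (row 3) = [-8, 4, 8], so take v_2 = [-2, 1, 2]^T.
λ = -1: A - (-1)I = [[-8, -4, -4], [0, -2, 0], [8, 4, 4]]. v must be orthogonal to every row; (row 1) × (row 2) = [-8, 0, 16], so take v_3 = [1, 0, -2]^T.
V = [v_1 v_2 v_3] = [[1, -2, 1], [0, 1, 0], [-1, 2, -2]] has det V = -1, so V^{-1} = adj(V)/det V = [[2, 2, 1], [0, 1, 0], [-1, 0, -1]].
Modal coordinates z(0) = V^{-1} x(0): 2·2 + 2·(-2) + 1·(-1) = -1; 0·2 + 1·(-2) + 0·(-1) = -2; (-1)·2 + 0·(-2) + (-1)·(-1) = -1; so z(0) = [-1, -2, -1]^T.
x_3(t) = Σ_i (v_i)_3 · z_i(0) · e^{λ_i t} (row 3 of V times the modal terms).
x_3(0.5) = (-1)·(-1)·e^{-5·0.5} + 2·(-2)·e^{-3·0.5} + (-2)·(-1)·e^{-1·0.5} = 1·0.082085 + (-4)·0.223130 + 2·0.606531 = 0.4026.

0.4026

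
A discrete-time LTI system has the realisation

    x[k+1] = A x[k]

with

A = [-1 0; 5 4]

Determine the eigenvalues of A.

-1, 4

det(zI - A) = z^2 - (tr A)z + det A, with tr A = (-1) + 4 = 3 and det A = (-1)·4 - 0·5 = -4 - 0 = -4.
So p(z) = det(zI - A) = z^2 - 3z - 4.
Factor z^2 - 3z - 4: two numbers with sum 3 and product -4 are 4 and -1, so z^2 - 3z - 4 = (z - 4)(z + 1).
Hence p(z) = (z - 4) (z + 1), with roots -1, 4.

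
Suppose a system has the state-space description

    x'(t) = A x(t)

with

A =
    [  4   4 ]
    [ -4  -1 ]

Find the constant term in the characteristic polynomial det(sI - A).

12

For a 2×2 matrix, det(sI - A) = s^2 - (tr A)s + det A.
tr A = 3, det A = 12.
So p(s) = s^2 - 3s + 12.
The constant term is 12.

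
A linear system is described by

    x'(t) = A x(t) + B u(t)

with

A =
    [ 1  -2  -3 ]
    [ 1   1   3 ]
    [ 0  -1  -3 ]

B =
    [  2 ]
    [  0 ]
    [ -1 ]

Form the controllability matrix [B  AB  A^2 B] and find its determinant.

-125

AB = [[5], [-1], [3]]
A^2B = [[-2], [13], [-8]]
Controllability matrix C = [B  AB  A^2B] = [[2, 5, -2], [0, -1, 13], [-1, 3, -8]]
Expanding along the first row, det(C) = 2·((-1)·(-8) - 13·3) - 5·(0·(-8) - 13·(-1)) + (-2)·(0·3 - (-1)·(-1)) = 2·(-31) - 5·13 + (-2)·(-1) = -125
Since det(C) ≠ 0, rank(C) = 3 and the system is completely controllable.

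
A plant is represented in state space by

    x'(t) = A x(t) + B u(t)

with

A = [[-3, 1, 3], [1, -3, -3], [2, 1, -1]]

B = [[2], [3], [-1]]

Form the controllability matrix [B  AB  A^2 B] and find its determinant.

AB = [[-6], [-4], [8]]
A^2B = [[38], [-18], [-24]]
Controllability matrix C = [B  AB  A^2B] = [[2, -6, 38], [3, -4, -18], [-1, 8, -24]]
Expanding along the first row, det(C) = 2·((-4)·(-24) - (-18)·8) - (-6)·(3·(-24) - (-18)·(-1)) + 38·(3·8 - (-4)·(-1)) = 2·240 - (-6)·(-90) + 38·20 = 700
Since det(C) ≠ 0, rank(C) = 3 and the system is completely controllable.

700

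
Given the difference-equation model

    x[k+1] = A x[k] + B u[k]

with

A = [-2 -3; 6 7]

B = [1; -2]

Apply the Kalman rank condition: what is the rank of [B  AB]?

1

AB = [[4], [-8]]
Controllability matrix C = [B  AB] = [[1, 4], [-2, -8]]
Every column of C is a scalar multiple of column 1 = [1, -2] (multipliers 1, 4), so the columns span a one-dimensional space.
C ≠ 0, hence rank(C) = 1.
rank(C) = 1 < n = 2, so the pair (A, B) is not completely controllable.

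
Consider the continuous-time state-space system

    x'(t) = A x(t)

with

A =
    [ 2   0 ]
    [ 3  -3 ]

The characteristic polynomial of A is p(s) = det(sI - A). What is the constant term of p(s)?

-6

For a 2×2 matrix, det(sI - A) = s^2 - (tr A)s + det A.
tr A = -1, det A = -6.
So p(s) = s^2 + s - 6.
The constant term is -6.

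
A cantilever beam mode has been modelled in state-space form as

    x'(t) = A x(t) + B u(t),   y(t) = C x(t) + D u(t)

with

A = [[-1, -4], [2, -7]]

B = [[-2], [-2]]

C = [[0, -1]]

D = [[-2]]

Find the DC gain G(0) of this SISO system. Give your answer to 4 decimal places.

G(0) = C(-A)^{-1}B + D = -C A^{-1} B + D.
det A = 15, so A^{-1} = (1/15)·adj(A) = [[-7/15, 4/15], [-2/15, -1/15]]
A^{-1} B = [2/5, 2/5]^T
C A^{-1} B = -2/5
G(0) = D - C A^{-1} B = -2 - (-2/5) = -8/5 ≈ -1.6000

-1.6000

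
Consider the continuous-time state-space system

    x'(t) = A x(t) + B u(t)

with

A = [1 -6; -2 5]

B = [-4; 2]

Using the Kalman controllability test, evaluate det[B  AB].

-40

AB = [[-16], [18]]
Controllability matrix C = [B  AB] = [[-4, -16], [2, 18]]
det(C) = (-4)·18 - (-16)·2 = -72 - (-32) = -40
Since det(C) ≠ 0, rank(C) = 2 and the system is completely controllable.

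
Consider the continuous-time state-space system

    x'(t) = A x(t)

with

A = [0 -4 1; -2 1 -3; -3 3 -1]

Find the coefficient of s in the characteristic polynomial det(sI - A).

Expand det(sI - A) for the 3×3 matrix.
p(s) = s^3 + 3s + 31.
(Check: constant term = det(-A) = (-1)^3 det A = 31; coefficient of s^2 = -tr A = 0.)
The coefficient of s is 3.

3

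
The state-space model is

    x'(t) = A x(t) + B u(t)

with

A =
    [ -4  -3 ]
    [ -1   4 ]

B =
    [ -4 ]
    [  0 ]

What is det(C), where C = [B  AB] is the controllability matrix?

-16

AB = [[16], [4]]
Controllability matrix C = [B  AB] = [[-4, 16], [0, 4]]
det(C) = (-4)·4 - 16·0 = -16 - 0 = -16
Since det(C) ≠ 0, rank(C) = 2 and the system is completely controllable.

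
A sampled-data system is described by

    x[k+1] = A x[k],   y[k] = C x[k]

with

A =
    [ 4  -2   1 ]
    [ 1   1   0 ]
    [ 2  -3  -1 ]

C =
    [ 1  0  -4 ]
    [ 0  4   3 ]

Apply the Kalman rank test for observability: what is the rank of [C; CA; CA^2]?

CA = [[-4, 10, 5], [10, -5, -3]]
CA^2 = [[4, 3, -9], [29, -16, 13]]
Observability matrix O = [C; CA; CA^2] = [[1, 0, -4], [0, 4, 3], [-4, 10, 5], [10, -5, -3], [4, 3, -9], [29, -16, 13]]
Take the 3×3 submatrix of O formed by rows 1, 2, 3: [[1, 0, -4], [0, 4, 3], [-4, 10, 5]]. Its determinant is 1·(4·5 - 3·10) - 0·(0·5 - 3·(-4)) + (-4)·(0·10 - 4·(-4)) = 1·(-10) - 0·12 + (-4)·16 = -74 ≠ 0.
So rank(O) ≥ 3; since O has 3 columns, rank(O) = 3.
rank(O) = 3 = n, so the pair (A, C) is completely observable.

3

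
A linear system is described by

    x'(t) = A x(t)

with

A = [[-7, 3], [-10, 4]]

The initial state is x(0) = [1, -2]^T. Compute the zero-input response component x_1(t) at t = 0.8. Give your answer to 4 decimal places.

-2.5199

det(sI - A) = s^2 - (tr A)s + det A, with tr A = (-7) + 4 = -3 and det A = (-7)·4 - 3·(-10) = -28 - (-30) = 2.
So p(s) = det(sI - A) = s^2 + 3s + 2.
Factor s^2 + 3s + 2: two numbers with sum -3 and product 2 are -1 and -2, so s^2 + 3s + 2 = (s + 1)(s + 2).
Hence p(s) = (s + 1) (s + 2), with roots -2, -1.
The eigenvalues -2, -1 are distinct and real, so A is diagonalisable and x(t) = e^{At} x(0) = V diag(e^{λ_i t}) V^{-1} x(0), where the columns of V are the eigenvectors.
λ = -2: A - (-2)I = [[-5, 3], [-10, 6]]. Row 1 gives (-5)·v1 + 3·v2 = 0, so take v_1 = [-3, -5]^T.
λ = -1: A - (-1)I = [[-6, 3], [-10, 5]]. Row 1 gives (-6)·v1 + 3·v2 = 0, so take v_2 = [-1, -2]^T.
V = [v_1 v_2] = [[-3, -1], [-5, -2]] has det V = 1, so V^{-1} = adj(V)/det V = [[-2, 1], [5, -3]].
Modal coordinates z(0) = V^{-1} x(0): (-2)·1 + 1·(-2) = -4; 5·1 + (-3)·(-2) = 11; so z(0) = [-4, 11]^T.
x_1(t) = Σ_i (v_i)_1 · z_i(0) · e^{λ_i t} (row 1 of V times the modal terms).
x_1(0.8) = (-3)·(-4)·e^{-2·0.8} + (-1)·11·e^{-1·0.8} = 12·0.201897 + (-11)·0.449329 = -2.5199.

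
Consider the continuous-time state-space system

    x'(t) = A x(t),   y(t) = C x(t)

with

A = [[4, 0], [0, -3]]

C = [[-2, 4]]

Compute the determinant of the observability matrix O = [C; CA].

56

CA = [[-8, -12]]
Observability matrix O = [C; CA] = [[-2, 4], [-8, -12]]
det(O) = (-2)·(-12) - 4·(-8) = 24 - (-32) = 56
Since det(O) ≠ 0, rank(O) = 2 and the system is completely observable.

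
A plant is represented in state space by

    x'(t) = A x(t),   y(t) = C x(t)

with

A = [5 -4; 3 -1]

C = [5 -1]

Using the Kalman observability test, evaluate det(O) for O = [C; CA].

CA = [[22, -19]]
Observability matrix O = [C; CA] = [[5, -1], [22, -19]]
det(O) = 5·(-19) - (-1)·22 = -95 - (-22) = -73
Since det(O) ≠ 0, rank(O) = 2 and the system is completely observable.

-73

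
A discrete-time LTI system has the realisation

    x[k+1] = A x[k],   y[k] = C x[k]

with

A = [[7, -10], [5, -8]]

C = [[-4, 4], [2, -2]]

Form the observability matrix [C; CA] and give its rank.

1

CA = [[-8, 8], [4, -4]]
Observability matrix O = [C; CA] = [[-4, 4], [2, -2], [-8, 8], [4, -4]]
Every row of O is a scalar multiple of row 1 = [-4, 4] (multipliers 1, -1/2, 2, -1), so the rows span a one-dimensional space.
O ≠ 0, hence rank(O) = 1.
rank(O) = 1 < n = 2, so the pair (A, C) is not completely observable.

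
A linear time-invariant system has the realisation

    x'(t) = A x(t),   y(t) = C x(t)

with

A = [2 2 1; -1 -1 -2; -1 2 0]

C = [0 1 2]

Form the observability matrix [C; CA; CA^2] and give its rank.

3

CA = [[-3, 3, -2]]
CA^2 = [[-7, -13, -9]]
Observability matrix O = [C; CA; CA^2] = [[0, 1, 2], [-3, 3, -2], [-7, -13, -9]]
det(O) = 0·(3·(-9) - (-2)·(-13)) - 1·((-3)·(-9) - (-2)·(-7)) + 2·((-3)·(-13) - 3·(-7)) = 0·(-53) - 1·13 + 2·60 = 107 ≠ 0, so rank(O) = 3.
rank(O) = 3 = n, so the pair (A, C) is completely observable.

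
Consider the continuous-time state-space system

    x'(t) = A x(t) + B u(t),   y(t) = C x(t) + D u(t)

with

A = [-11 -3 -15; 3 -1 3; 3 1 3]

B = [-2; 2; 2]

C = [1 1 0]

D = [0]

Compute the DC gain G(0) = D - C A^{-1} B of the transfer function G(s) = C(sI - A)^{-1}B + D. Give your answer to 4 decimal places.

G(0) = C(-A)^{-1}B + D = -C A^{-1} B + D.
det A = -24, so A^{-1} = (1/-24)·adj(A) = [[1/4, 1/4, 1], [0, -1/2, 1/2], [-1/4, -1/12, -5/6]]
A^{-1} B = [2, 0, -4/3]^T
C A^{-1} B = 2
G(0) = D - C A^{-1} B = 0 - (2) = -2

-2.0000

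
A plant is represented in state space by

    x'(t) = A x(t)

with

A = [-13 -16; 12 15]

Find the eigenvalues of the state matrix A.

det(sI - A) = s^2 - (tr A)s + det A, with tr A = (-13) + 15 = 2 and det A = (-13)·15 - (-16)·12 = -195 - (-192) = -3.
So p(s) = det(sI - A) = s^2 - 2s - 3.
Factor s^2 - 2s - 3: two numbers with sum 2 and product -3 are 3 and -1, so s^2 - 2s - 3 = (s - 3)(s + 1).
Hence p(s) = (s - 3) (s + 1), with roots -1, 3.
At least one eigenvalue has non-negative real part, so the system is not asymptotically stable.

-1, 3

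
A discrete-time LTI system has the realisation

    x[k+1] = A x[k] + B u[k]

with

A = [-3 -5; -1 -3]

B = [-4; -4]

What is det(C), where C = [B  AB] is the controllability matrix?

AB = [[32], [16]]
Controllability matrix C = [B  AB] = [[-4, 32], [-4, 16]]
det(C) = (-4)·16 - 32·(-4) = -64 - (-128) = 64
Since det(C) ≠ 0, rank(C) = 2 and the system is completely controllable.

64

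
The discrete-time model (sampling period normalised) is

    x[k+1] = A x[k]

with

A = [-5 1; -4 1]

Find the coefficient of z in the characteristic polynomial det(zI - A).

For a 2×2 matrix, det(zI - A) = z^2 - (tr A)z + det A.
tr A = -4, det A = -1.
So p(z) = z^2 + 4z - 1.
The coefficient of z is 4.

4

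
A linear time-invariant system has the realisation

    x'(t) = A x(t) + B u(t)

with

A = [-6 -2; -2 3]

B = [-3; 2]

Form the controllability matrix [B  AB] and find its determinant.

-64

AB = [[14], [12]]
Controllability matrix C = [B  AB] = [[-3, 14], [2, 12]]
det(C) = (-3)·12 - 14·2 = -36 - 28 = -64
Since det(C) ≠ 0, rank(C) = 2 and the system is completely controllable.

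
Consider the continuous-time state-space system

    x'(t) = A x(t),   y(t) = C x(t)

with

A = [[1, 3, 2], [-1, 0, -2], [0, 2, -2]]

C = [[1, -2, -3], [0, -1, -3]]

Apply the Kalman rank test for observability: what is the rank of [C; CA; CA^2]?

CA = [[3, -3, 12], [1, -6, 8]]
CA^2 = [[6, 33, -12], [7, 19, -2]]
Observability matrix O = [C; CA; CA^2] = [[1, -2, -3], [0, -1, -3], [3, -3, 12], [1, -6, 8], [6, 33, -12], [7, 19, -2]]
Take the 3×3 submatrix of O formed by rows 1, 2, 3: [[1, -2, -3], [0, -1, -3], [3, -3, 12]]. Its determinant is 1·((-1)·12 - (-3)·(-3)) - (-2)·(0·12 - (-3)·3) + (-3)·(0·(-3) - (-1)·3) = 1·(-21) - (-2)·9 + (-3)·3 = -12 ≠ 0.
So rank(O) ≥ 3; since O has 3 columns, rank(O) = 3.
rank(O) = 3 = n, so the pair (A, C) is completely observable.

3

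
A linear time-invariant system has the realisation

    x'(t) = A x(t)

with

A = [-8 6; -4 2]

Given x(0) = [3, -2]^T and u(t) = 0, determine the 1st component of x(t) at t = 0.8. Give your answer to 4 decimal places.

det(sI - A) = s^2 - (tr A)s + det A, with tr A = (-8) + 2 = -6 and det A = (-8)·2 - 6·(-4) = -16 - (-24) = 8.
So p(s) = det(sI - A) = s^2 + 6s + 8.
Factor s^2 + 6s + 8: two numbers with sum -6 and product 8 are -2 and -4, so s^2 + 6s + 8 = (s + 2)(s + 4).
Hence p(s) = (s + 2) (s + 4), with roots -4, -2.
The eigenvalues -4, -2 are distinct and real, so A is diagonalisable and x(t) = e^{At} x(0) = V diag(e^{λ_i t}) V^{-1} x(0), where the columns of V are the eigenvectors.
λ = -4: A - (-4)I = [[-4, 6], [-4, 6]]. Row 1 gives (-4)·v1 + 6·v2 = 0, so take v_1 = [3, 2]^T.
λ = -2: A - (-2)I = [[-6, 6], [-4, 4]]. Row 1 gives (-6)·v1 + 6·v2 = 0, so take v_2 = [1, 1]^T.
V = [v_1 v_2] = [[3, 1], [2, 1]] has det V = 1, so V^{-1} = adj(V)/det V = [[1, -1], [-2, 3]].
Modal coordinates z(0) = V^{-1} x(0): 1·3 + (-1)·(-2) = 5; (-2)·3 + 3·(-2) = -12; so z(0) = [5, -12]^T.
x_1(t) = Σ_i (v_i)_1 · z_i(0) · e^{λ_i t} (row 1 of V times the modal terms).
x_1(0.8) = 3·5·e^{-4·0.8} + 1·(-12)·e^{-2·0.8} = 15·0.040762 + (-12)·0.201897 = -1.8113.

-1.8113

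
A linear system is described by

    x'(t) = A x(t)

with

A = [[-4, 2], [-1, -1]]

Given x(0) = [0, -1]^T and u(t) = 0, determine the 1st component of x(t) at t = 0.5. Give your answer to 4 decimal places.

-0.2895

det(sI - A) = s^2 - (tr A)s + det A, with tr A = (-4) + (-1) = -5 and det A = (-4)·(-1) - 2·(-1) = 4 - (-2) = 6.
So p(s) = det(sI - A) = s^2 + 5s + 6.
Factor s^2 + 5s + 6: two numbers with sum -5 and product 6 are -2 and -3, so s^2 + 5s + 6 = (s + 2)(s + 3).
Hence p(s) = (s + 2) (s + 3), with roots -3, -2.
The eigenvalues -3, -2 are distinct and real, so A is diagonalisable and x(t) = e^{At} x(0) = V diag(e^{λ_i t}) V^{-1} x(0), where the columns of V are the eigenvectors.
λ = -3: A - (-3)I = [[-1, 2], [-1, 2]]. Row 1 gives (-1)·v1 + 2·v2 = 0, so take v_1 = [2, 1]^T.
λ = -2: A - (-2)I = [[-2, 2], [-1, 1]]. Row 1 gives (-2)·v1 + 2·v2 = 0, so take v_2 = [-1, -1]^T.
V = [v_1 v_2] = [[2, -1], [1, -1]] has det V = -1, so V^{-1} = adj(V)/det V = [[1, -1], [1, -2]].
Modal coordinates z(0) = V^{-1} x(0): 1·0 + (-1)·(-1) = 1; 1·0 + (-2)·(-1) = 2; so z(0) = [1, 2]^T.
x_1(t) = Σ_i (v_i)_1 · z_i(0) · e^{λ_i t} (row 1 of V times the modal terms).
x_1(0.5) = 2·1·e^{-3·0.5} + (-1)·2·e^{-2·0.5} = 2·0.223130 + (-2)·0.367879 = -0.2895.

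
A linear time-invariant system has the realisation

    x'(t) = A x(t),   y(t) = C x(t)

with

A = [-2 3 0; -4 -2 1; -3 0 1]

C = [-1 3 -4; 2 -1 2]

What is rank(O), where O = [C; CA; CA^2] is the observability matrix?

3

CA = [[2, -9, -1], [-6, 8, 1]]
CA^2 = [[35, 24, -10], [-23, -34, 9]]
Observability matrix O = [C; CA; CA^2] = [[-1, 3, -4], [2, -1, 2], [2, -9, -1], [-6, 8, 1], [35, 24, -10], [-23, -34, 9]]
Take the 3×3 submatrix of O formed by rows 1, 2, 3: [[-1, 3, -4], [2, -1, 2], [2, -9, -1]]. Its determinant is (-1)·((-1)·(-1) - 2·(-9)) - 3·(2·(-1) - 2·2) + (-4)·(2·(-9) - (-1)·2) = (-1)·19 - 3·(-6) + (-4)·(-16) = 63 ≠ 0.
So rank(O) ≥ 3; since O has 3 columns, rank(O) = 3.
rank(O) = 3 = n, so the pair (A, C) is completely observable.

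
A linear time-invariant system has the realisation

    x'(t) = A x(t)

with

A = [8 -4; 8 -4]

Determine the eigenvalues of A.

0, 4

det(sI - A) = s^2 - (tr A)s + det A, with tr A = 8 + (-4) = 4 and det A = 8·(-4) - (-4)·8 = -32 - (-32) = 0.
So p(s) = det(sI - A) = s^2 - 4s.
Factor s^2 - 4s: two numbers with sum 4 and product 0 are 4 and 0, so s^2 - 4s = s(s - 4).
Hence p(s) = s (s - 4), with roots 0, 4.
At least one eigenvalue has non-negative real part, so the system is not asymptotically stable.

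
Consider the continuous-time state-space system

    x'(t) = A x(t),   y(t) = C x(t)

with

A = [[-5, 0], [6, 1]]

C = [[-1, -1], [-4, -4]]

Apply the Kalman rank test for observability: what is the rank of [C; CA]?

CA = [[-1, -1], [-4, -4]]
Observability matrix O = [C; CA] = [[-1, -1], [-4, -4], [-1, -1], [-4, -4]]
Every row of O is a scalar multiple of row 1 = [-1, -1] (multipliers 1, 4, 1, 4), so the rows span a one-dimensional space.
O ≠ 0, hence rank(O) = 1.
rank(O) = 1 < n = 2, so the pair (A, C) is not completely observable.

1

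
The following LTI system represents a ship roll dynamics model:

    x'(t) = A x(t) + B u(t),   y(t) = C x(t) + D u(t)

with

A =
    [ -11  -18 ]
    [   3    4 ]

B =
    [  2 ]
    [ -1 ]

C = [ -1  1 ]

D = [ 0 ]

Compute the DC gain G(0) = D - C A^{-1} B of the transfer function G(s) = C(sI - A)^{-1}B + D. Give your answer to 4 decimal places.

G(0) = C(-A)^{-1}B + D = -C A^{-1} B + D.
det A = 10, so A^{-1} = (1/10)·adj(A) = [[2/5, 9/5], [-3/10, -11/10]]
A^{-1} B = [-1, 1/2]^T
C A^{-1} B = 3/2
G(0) = D - C A^{-1} B = 0 - (3/2) = -3/2 ≈ -1.5000

-1.5000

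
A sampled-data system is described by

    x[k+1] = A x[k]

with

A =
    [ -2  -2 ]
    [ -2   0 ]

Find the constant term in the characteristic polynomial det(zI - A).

-4

For a 2×2 matrix, det(zI - A) = z^2 - (tr A)z + det A.
tr A = -2, det A = -4.
So p(z) = z^2 + 2z - 4.
The constant term is -4.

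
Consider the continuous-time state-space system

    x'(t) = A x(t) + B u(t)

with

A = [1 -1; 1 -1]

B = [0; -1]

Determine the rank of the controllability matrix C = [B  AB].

AB = [[1], [1]]
Controllability matrix C = [B  AB] = [[0, 1], [-1, 1]]
det(C) = 0·1 - 1·(-1) = 0 - (-1) = 1 ≠ 0, so rank(C) = 2.
rank(C) = 2 = n, so the pair (A, B) is completely controllable.

2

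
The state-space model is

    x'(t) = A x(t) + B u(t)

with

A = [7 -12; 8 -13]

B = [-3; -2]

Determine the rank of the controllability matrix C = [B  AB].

AB = [[3], [2]]
Controllability matrix C = [B  AB] = [[-3, 3], [-2, 2]]
Every column of C is a scalar multiple of column 1 = [-3, -2] (multipliers 1, -1), so the columns span a one-dimensional space.
C ≠ 0, hence rank(C) = 1.
rank(C) = 1 < n = 2, so the pair (A, B) is not completely controllable.

1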